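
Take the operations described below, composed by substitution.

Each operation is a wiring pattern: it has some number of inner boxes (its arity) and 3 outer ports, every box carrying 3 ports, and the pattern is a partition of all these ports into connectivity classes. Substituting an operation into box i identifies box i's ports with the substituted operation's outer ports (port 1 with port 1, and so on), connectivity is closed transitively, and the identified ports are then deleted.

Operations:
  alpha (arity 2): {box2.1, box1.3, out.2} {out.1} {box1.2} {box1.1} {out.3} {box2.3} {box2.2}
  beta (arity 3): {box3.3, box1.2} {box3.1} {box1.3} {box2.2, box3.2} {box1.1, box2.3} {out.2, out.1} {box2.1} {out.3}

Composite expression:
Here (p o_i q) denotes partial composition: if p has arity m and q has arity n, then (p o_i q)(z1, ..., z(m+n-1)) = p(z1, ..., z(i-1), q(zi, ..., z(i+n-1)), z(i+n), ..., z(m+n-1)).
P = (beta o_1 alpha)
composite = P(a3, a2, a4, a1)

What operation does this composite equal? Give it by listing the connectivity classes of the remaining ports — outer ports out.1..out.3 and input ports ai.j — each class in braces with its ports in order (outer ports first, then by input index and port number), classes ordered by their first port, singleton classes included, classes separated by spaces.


After gluing at beta, chains via deleted ports link the a-ports.
after alpha, the pattern on (a3, a2) reads {out.1} {out.2, a2.1, a3.3} {out.3} {a2.2} {a2.3} {a3.1} {a3.2} (out.j = its outer ports)
after beta, the pattern on (a3, a2, a4, a1) reads {out.1, out.2} {out.3} {a1.1} {a1.2, a4.2} {a1.3, a2.1, a3.3} {a2.2} {a2.3} {a3.1} {a3.2} {a4.1} {a4.3} (out.j = its outer ports)

{out.1, out.2} {out.3} {a1.1} {a1.2, a4.2} {a1.3, a2.1, a3.3} {a2.2} {a2.3} {a3.1} {a3.2} {a4.1} {a4.3}


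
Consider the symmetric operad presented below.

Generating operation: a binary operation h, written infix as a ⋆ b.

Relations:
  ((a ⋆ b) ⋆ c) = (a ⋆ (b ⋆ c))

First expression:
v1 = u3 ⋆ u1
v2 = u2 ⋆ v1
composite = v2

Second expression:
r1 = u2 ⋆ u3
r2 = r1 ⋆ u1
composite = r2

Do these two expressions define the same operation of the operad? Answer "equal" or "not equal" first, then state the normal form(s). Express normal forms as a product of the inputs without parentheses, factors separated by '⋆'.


equal — both sides give u2 ⋆ u3 ⋆ u1

Reducing the first expression gives u2 ⋆ u3 ⋆ u1
Reducing the second expression gives u2 ⋆ u3 ⋆ u1
Same normal form: equal.


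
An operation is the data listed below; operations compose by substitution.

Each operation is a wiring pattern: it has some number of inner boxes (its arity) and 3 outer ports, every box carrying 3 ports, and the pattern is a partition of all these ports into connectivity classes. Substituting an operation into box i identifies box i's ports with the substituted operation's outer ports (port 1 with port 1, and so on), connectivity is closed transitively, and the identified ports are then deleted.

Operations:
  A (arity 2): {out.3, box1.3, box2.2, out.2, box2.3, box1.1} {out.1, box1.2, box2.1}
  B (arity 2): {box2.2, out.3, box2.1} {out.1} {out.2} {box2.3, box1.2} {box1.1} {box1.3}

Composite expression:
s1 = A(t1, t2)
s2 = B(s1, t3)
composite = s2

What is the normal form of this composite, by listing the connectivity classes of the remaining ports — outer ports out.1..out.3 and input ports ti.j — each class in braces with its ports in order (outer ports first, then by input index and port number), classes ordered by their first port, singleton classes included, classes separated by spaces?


After gluing at B, chains via deleted ports link the t-ports.
after A, the pattern on (t1, t2) reads {out.1, t1.2, t2.1} {out.2, out.3, t1.1, t1.3, t2.2, t2.3} (out.j = its outer ports)
after B, the pattern on (t1, t2, t3) reads {out.1} {out.2} {out.3, t3.1, t3.2} {t1.1, t1.3, t2.2, t2.3, t3.3} {t1.2, t2.1} (out.j = its outer ports)

{out.1} {out.2} {out.3, t3.1, t3.2} {t1.1, t1.3, t2.2, t2.3, t3.3} {t1.2, t2.1}


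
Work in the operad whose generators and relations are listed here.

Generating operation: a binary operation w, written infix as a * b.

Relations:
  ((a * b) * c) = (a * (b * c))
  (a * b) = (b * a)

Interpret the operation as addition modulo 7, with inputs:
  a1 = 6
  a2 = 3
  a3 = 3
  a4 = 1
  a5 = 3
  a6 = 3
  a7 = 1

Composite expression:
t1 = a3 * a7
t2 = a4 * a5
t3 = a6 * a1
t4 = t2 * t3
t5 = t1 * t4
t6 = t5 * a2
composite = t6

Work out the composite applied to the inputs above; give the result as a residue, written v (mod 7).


6 (mod 7)

(a3 * a7) = 4
(a4 * a5) = 4
(a6 * a1) = 2
((a4 * a5) * (a6 * a1)) = 6
((a3 * a7) * ((a4 * a5) * (a6 * a1))) = 3
(((a3 * a7) * ((a4 * a5) * (a6 * a1))) * a2) = 6


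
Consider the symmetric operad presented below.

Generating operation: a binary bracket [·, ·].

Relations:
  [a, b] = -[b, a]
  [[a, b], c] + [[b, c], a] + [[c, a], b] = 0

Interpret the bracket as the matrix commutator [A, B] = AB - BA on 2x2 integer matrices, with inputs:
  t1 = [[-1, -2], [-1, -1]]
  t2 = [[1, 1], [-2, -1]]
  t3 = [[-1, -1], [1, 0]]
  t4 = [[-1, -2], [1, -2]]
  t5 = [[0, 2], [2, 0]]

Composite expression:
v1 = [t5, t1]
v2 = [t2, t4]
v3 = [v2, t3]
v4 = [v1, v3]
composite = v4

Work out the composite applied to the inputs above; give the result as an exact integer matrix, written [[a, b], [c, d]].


[t5, t1] = [[2, 0], [0, -2]]
[t2, t4] = [[-3, -5], [-4, 3]]
[[t2, t4], t3] = [[-9, 1], [10, 9]]
[[t5, t1], [[t2, t4], t3]] = [[0, 4], [-40, 0]]

[[0, 4], [-40, 0]]


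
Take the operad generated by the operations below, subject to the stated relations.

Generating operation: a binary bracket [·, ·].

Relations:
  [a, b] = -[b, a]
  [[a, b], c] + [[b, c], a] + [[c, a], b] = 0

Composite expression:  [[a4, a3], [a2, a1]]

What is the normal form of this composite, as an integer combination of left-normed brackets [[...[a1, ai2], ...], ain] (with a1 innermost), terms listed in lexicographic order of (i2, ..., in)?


-[[[a1, a2], a3], a4] + [[[a1, a2], a4], a3]

Left-normed coefficients sit on the a1-initial expansion words.
Composite bracket: [[a4, a3], [a2, a1]]
Applying ab - ba throughout gives 8 signed words (2^3 = 8).
Keep just the words that open with a1:
  sign of a1a2a3a4 is -1, so it contributes -[[[a1, a2], a3], a4]
  sign of a1a2a4a3 is +1, so it contributes +[[[a1, a2], a4], a3]


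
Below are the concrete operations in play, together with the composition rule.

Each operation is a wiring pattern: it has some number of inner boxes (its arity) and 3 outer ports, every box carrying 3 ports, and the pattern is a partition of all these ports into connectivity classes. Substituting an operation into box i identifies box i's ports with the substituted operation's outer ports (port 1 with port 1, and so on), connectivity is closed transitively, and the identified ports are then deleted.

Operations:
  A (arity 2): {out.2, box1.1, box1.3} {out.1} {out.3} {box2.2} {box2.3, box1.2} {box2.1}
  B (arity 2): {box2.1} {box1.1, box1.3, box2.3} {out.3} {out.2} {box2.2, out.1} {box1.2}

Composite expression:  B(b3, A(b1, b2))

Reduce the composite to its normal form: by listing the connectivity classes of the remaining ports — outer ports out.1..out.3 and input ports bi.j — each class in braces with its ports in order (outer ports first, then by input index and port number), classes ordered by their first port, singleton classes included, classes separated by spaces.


Two ports join when wires chain via B-identified ports.
stage A: inputs (b1, b2), connectivity {out.1} {out.2, b1.1, b1.3} {out.3} {b1.2, b2.3} {b2.1} {b2.2}, out.j its boundary
stage B: inputs (b3, b1, b2), connectivity {out.1, b1.1, b1.3} {out.2} {out.3} {b1.2, b2.3} {b2.1} {b2.2} {b3.1, b3.3} {b3.2}, out.j its boundary

{out.1, b1.1, b1.3} {out.2} {out.3} {b1.2, b2.3} {b2.1} {b2.2} {b3.1, b3.3} {b3.2}


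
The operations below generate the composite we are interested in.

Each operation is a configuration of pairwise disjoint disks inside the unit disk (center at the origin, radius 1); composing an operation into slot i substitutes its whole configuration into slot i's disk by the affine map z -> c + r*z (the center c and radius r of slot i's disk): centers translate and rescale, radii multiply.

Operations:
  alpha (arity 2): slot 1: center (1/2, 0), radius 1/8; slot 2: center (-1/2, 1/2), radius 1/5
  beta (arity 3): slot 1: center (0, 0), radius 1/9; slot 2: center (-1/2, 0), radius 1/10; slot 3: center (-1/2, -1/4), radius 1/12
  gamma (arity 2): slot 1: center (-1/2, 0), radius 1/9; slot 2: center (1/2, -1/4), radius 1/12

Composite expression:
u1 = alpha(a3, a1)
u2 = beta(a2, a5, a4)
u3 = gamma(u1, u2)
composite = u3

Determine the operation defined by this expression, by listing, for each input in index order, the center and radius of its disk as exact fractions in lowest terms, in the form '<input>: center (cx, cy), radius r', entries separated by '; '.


Only the slot chain above each a matters under gamma; compose those maps.
a3 passes through 2 substitutions, ending at center (-4/9, 0), radius 1/72
a1 passes through 2 substitutions, ending at center (-5/9, 1/18), radius 1/45
a2 passes through 2 substitutions, ending at center (1/2, -1/4), radius 1/108
a5 passes through 2 substitutions, ending at center (11/24, -1/4), radius 1/120
a4 passes through 2 substitutions, ending at center (11/24, -13/48), radius 1/144

a1: center (-5/9, 1/18), radius 1/45; a2: center (1/2, -1/4), radius 1/108; a3: center (-4/9, 0), radius 1/72; a4: center (11/24, -13/48), radius 1/144; a5: center (11/24, -1/4), radius 1/120


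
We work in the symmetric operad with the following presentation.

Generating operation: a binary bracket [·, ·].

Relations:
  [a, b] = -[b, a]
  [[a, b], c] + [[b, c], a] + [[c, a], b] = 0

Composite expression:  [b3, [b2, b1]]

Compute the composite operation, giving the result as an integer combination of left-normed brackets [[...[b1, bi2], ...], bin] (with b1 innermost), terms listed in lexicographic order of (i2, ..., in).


[[b1, b2], b3]


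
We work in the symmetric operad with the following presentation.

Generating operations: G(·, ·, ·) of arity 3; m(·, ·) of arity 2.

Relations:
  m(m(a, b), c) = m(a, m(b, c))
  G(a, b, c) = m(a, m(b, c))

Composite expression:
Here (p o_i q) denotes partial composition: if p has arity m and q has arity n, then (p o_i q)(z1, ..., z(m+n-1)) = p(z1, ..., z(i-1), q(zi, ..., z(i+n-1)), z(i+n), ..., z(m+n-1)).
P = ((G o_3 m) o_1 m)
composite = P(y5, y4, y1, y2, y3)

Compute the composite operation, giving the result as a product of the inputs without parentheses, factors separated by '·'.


y5 · y4 · y1 · y2 · y3


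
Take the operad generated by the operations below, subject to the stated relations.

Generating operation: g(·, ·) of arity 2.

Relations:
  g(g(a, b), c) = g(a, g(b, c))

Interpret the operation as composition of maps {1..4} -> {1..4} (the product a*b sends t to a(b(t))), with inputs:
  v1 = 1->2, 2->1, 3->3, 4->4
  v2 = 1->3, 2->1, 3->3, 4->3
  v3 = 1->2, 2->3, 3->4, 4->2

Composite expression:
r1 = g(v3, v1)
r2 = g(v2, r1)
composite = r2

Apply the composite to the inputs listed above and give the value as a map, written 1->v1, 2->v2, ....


1->3, 2->1, 3->3, 4->1


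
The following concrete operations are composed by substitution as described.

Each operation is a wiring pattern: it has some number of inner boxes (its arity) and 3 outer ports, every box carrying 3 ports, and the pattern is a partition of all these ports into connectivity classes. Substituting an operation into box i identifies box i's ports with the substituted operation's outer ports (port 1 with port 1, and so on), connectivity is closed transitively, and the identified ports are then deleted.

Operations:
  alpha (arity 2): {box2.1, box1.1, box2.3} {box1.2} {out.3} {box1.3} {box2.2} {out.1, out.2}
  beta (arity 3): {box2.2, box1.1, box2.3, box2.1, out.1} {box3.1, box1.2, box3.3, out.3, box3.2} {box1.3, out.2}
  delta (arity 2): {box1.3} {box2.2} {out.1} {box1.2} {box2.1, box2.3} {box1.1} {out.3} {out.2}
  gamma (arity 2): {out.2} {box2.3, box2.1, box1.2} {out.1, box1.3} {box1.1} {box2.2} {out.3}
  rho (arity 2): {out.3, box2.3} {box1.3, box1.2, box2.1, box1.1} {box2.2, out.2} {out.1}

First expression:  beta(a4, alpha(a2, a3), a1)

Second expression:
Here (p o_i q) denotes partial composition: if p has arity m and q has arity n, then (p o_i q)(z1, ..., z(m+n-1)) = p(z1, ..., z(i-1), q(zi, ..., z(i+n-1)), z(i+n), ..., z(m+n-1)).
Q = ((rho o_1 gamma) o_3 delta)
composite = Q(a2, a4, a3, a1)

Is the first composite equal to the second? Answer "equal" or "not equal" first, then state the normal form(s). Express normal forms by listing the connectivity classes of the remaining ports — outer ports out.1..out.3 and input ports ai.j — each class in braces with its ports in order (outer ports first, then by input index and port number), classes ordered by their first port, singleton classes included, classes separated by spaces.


not equal — first {out.1, a4.1} {out.2, a4.3} {out.3, a1.1, a1.2, a1.3, a4.2} {a2.1, a3.1, a3.3} {a2.2} {a2.3} {a3.2}, second {out.1} {out.2} {out.3} {a1.1, a1.3} {a1.2} {a2.1} {a2.2, a4.1, a4.3} {a2.3} {a3.1} {a3.2} {a3.3} {a4.2}


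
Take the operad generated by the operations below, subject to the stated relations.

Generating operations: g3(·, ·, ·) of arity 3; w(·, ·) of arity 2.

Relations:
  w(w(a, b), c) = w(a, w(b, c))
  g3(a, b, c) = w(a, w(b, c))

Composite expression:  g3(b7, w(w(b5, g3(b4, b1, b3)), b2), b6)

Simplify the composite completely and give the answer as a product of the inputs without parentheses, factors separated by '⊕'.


b7 ⊕ b5 ⊕ b4 ⊕ b1 ⊕ b3 ⊕ b2 ⊕ b6


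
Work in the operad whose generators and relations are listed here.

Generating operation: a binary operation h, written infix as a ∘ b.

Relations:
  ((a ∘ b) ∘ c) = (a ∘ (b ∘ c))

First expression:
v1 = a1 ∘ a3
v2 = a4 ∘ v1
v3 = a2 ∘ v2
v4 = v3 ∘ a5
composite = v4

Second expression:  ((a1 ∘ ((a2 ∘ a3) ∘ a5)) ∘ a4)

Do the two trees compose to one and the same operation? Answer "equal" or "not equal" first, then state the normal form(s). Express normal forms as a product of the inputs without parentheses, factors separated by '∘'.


The first expression reduces to a2 ∘ a4 ∘ a1 ∘ a3 ∘ a5
The second expression reduces to a1 ∘ a2 ∘ a3 ∘ a5 ∘ a4
The forms do not match — not equal.

not equal: they reduce to a2 ∘ a4 ∘ a1 ∘ a3 ∘ a5 and a1 ∘ a2 ∘ a3 ∘ a5 ∘ a4


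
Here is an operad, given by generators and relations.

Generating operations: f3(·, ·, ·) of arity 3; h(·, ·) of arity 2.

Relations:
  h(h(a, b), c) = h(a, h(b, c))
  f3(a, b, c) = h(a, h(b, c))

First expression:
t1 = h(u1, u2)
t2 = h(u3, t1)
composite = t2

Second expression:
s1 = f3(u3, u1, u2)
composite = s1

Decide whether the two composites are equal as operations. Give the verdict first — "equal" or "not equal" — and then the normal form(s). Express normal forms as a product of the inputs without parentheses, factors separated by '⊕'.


equal — both sides give u3 ⊕ u1 ⊕ u2

The first expression, normalized: u3 ⊕ u1 ⊕ u2
The second expression, normalized: u3 ⊕ u1 ⊕ u2
The normal forms match — equal.


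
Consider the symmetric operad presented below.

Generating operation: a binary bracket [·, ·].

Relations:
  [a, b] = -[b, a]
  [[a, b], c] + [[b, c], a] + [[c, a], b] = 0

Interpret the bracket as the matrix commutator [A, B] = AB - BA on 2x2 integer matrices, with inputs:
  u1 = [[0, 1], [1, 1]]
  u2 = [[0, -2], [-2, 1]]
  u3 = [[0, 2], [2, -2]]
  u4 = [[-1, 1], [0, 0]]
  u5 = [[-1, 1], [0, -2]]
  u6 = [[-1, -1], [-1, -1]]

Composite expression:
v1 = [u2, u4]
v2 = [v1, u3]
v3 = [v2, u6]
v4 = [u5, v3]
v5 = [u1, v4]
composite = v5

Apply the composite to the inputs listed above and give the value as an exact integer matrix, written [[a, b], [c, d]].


[u2, u4] = [[2, -3], [2, -2]]
[[u2, u4], u3] = [[-10, 14], [-4, 10]]
[[[u2, u4], u3], u6] = [[-18, 20], [-20, 18]]
[u5, [[[u2, u4], u3], u6]] = [[-20, 56], [20, 20]]
[u1, [u5, [[[u2, u4], u3], u6]]] = [[-36, -16], [-20, 36]]

[[-36, -16], [-20, 36]]


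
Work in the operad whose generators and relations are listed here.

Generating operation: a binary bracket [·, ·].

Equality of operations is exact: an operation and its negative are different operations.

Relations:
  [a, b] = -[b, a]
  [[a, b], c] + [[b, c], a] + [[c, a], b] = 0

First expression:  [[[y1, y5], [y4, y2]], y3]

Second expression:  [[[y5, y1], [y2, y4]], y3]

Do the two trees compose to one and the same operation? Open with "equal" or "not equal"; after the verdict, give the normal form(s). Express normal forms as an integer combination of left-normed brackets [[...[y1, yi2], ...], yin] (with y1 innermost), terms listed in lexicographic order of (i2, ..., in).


The first expression, normalized: -[[[[y1, y5], y2], y4], y3] + [[[[y1, y5], y4], y2], y3]
The second expression, normalized: -[[[[y1, y5], y2], y4], y3] + [[[[y1, y5], y4], y2], y3]
Both agree, so they are equal.

equal — both sides give -[[[[y1, y5], y2], y4], y3] + [[[[y1, y5], y4], y2], y3]


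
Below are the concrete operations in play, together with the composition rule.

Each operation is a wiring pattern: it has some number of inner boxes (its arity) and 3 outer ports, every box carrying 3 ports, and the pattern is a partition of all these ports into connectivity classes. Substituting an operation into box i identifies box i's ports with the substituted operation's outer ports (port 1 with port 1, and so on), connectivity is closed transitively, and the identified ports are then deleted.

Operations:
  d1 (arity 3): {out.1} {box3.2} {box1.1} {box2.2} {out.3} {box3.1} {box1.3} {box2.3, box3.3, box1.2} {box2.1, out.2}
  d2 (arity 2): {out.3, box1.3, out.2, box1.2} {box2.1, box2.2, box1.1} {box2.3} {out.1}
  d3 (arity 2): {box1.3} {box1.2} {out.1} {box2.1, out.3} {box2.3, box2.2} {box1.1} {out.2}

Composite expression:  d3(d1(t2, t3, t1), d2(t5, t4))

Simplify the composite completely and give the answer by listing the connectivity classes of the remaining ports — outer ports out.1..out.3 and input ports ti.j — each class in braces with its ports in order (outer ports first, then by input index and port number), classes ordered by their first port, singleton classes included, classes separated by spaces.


Connectivity passes through glued d3-boundaries; trace each wire chain.
after d1, the pattern on (t2, t3, t1) reads {out.1} {out.2, t3.1} {out.3} {t1.1} {t1.2} {t1.3, t2.2, t3.3} {t2.1} {t2.3} {t3.2} (out.j = its outer ports)
after d2, the pattern on (t5, t4) reads {out.1} {out.2, out.3, t5.2, t5.3} {t4.1, t4.2, t5.1} {t4.3} (out.j = its outer ports)
after d3, the pattern on (t2, t3, t1, t5, t4) reads {out.1} {out.2} {out.3} {t1.1} {t1.2} {t1.3, t2.2, t3.3} {t2.1} {t2.3} {t3.1} {t3.2} {t4.1, t4.2, t5.1} {t4.3} {t5.2, t5.3} (out.j = its outer ports)

{out.1} {out.2} {out.3} {t1.1} {t1.2} {t1.3, t2.2, t3.3} {t2.1} {t2.3} {t3.1} {t3.2} {t4.1, t4.2, t5.1} {t4.3} {t5.2, t5.3}


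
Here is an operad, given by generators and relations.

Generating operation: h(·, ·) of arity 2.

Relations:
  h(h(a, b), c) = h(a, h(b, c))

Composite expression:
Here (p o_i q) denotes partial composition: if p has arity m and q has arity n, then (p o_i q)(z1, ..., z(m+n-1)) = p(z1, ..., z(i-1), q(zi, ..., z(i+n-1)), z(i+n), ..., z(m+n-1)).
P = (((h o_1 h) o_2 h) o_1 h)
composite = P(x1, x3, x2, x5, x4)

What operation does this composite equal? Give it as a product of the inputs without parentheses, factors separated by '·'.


Every regrouping of h is equal, so read the x-inputs in written order.
h(x1, x3) spells out as x1 · x3
h(x2, x5) spells out as x2 · x5
h(h(x1, x3), h(x2, x5)) spells out as x1 · x3 · x2 · x5
h(h(h(x1, x3), h(x2, x5)), x4) spells out as x1 · x3 · x2 · x5 · x4

x1 · x3 · x2 · x5 · x4


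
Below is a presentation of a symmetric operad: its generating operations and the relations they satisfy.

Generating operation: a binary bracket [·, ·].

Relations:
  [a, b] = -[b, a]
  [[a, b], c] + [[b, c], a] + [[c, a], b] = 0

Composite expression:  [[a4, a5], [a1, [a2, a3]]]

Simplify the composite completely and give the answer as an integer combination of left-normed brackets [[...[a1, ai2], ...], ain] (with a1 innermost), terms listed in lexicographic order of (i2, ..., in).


-[[[[a1, a2], a3], a4], a5] + [[[[a1, a2], a3], a5], a4] + [[[[a1, a3], a2], a4], a5] - [[[[a1, a3], a2], a5], a4]

Skip Jacobi rewriting: expand, keep a1-initial words, read off terms.
Composite bracket: [[a4, a5], [a1, [a2, a3]]]
Applying ab - ba throughout gives 16 signed words (2^4 = 16).
Keep just the words that open with a1:
  a1a2a3a4a5 (sign -1) contributes -[[[[a1, a2], a3], a4], a5]
  a1a2a3a5a4 (sign +1) contributes +[[[[a1, a2], a3], a5], a4]
  a1a3a2a4a5 (sign +1) contributes +[[[[a1, a3], a2], a4], a5]
  a1a3a2a5a4 (sign -1) contributes -[[[[a1, a3], a2], a5], a4]


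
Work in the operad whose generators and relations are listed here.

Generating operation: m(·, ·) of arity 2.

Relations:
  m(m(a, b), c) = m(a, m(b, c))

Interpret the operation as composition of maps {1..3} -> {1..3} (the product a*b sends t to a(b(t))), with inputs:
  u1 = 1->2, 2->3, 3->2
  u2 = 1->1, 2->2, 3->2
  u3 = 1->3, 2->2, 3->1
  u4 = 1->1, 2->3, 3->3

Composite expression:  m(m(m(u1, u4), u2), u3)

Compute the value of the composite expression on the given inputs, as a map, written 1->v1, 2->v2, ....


m(u1, u4) = 1->2, 2->2, 3->2
m(m(u1, u4), u2) = 1->2, 2->2, 3->2
m(m(m(u1, u4), u2), u3) = 1->2, 2->2, 3->2

1->2, 2->2, 3->2


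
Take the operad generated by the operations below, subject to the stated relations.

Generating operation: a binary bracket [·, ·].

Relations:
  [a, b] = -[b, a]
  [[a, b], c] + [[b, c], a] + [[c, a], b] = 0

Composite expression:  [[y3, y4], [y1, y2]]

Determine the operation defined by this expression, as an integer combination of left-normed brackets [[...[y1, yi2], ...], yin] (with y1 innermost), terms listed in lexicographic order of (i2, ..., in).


Skip Jacobi rewriting: expand, keep y1-initial words, read off terms.
Composite bracket: [[y3, y4], [y1, y2]]
Under [a, b] = ab - ba we get 8 signed associative words (2^3 = 8).
Coefficients come from the y1-initial words:
  y1y2y3y4 appears with sign -1, giving the term -[[[y1, y2], y3], y4]
  y1y2y4y3 appears with sign +1, giving the term +[[[y1, y2], y4], y3]

-[[[y1, y2], y3], y4] + [[[y1, y2], y4], y3]


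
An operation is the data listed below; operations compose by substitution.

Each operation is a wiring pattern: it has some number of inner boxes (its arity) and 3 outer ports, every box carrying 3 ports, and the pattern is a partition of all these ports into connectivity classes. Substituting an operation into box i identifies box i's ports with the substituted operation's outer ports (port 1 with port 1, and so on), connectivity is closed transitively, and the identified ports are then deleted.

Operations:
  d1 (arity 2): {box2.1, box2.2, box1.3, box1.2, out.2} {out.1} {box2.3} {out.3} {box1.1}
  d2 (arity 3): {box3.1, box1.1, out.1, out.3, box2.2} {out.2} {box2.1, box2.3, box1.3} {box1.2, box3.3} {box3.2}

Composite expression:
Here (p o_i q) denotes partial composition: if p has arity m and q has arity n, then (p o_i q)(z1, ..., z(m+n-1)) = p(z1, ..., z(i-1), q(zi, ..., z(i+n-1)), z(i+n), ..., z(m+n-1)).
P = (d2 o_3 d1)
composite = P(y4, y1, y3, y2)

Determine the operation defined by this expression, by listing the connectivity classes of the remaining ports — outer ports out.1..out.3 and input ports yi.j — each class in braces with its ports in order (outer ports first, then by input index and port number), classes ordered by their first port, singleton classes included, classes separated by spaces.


{out.1, out.3, y1.2, y4.1} {out.2} {y1.1, y1.3, y4.3} {y2.1, y2.2, y3.2, y3.3} {y2.3} {y3.1} {y4.2}

Substituting into d2 glues patterns; closure does the rest.
d1 over (y3, y2) gives {out.1} {out.2, y2.1, y2.2, y3.2, y3.3} {out.3} {y2.3} {y3.1}, out.j being that stage's outer ports
d2 over (y4, y1, y3, y2) gives {out.1, out.3, y1.2, y4.1} {out.2} {y1.1, y1.3, y4.3} {y2.1, y2.2, y3.2, y3.3} {y2.3} {y3.1} {y4.2}, out.j being that stage's outer ports


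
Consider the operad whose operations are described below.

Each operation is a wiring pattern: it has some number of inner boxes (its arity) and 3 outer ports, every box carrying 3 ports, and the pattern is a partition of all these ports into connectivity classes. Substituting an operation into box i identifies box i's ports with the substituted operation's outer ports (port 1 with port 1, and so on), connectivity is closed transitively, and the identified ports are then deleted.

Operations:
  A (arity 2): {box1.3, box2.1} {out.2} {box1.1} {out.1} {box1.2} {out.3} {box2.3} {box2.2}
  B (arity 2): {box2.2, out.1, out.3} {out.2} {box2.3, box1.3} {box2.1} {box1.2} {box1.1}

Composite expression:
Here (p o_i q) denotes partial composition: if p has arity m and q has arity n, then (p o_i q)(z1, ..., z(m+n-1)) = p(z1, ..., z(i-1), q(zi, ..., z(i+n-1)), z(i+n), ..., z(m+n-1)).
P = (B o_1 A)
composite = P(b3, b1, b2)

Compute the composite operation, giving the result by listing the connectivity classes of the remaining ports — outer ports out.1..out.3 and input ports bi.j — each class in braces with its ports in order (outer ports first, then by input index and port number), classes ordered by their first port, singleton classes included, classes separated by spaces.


Two ports join when wires chain via B-identified ports.
the subtree at A composes to {out.1} {out.2} {out.3} {b1.1, b3.3} {b1.2} {b1.3} {b3.1} {b3.2} on (b3, b1); out.j = own outer ports
the subtree at B composes to {out.1, out.3, b2.2} {out.2} {b1.1, b3.3} {b1.2} {b1.3} {b2.1} {b2.3} {b3.1} {b3.2} on (b3, b1, b2); out.j = own outer ports

{out.1, out.3, b2.2} {out.2} {b1.1, b3.3} {b1.2} {b1.3} {b2.1} {b2.3} {b3.1} {b3.2}


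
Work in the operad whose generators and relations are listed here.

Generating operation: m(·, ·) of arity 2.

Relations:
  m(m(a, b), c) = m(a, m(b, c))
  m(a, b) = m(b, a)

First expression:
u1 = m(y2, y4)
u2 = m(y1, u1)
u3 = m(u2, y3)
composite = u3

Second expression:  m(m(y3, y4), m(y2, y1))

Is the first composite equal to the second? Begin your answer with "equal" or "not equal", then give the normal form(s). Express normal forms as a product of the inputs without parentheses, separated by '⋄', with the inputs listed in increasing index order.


equal; both compose to y1 ⋄ y2 ⋄ y3 ⋄ y4

The first expression, normalized: y1 ⋄ y2 ⋄ y3 ⋄ y4
The second expression, normalized: y1 ⋄ y2 ⋄ y3 ⋄ y4
The forms coincide; equal.


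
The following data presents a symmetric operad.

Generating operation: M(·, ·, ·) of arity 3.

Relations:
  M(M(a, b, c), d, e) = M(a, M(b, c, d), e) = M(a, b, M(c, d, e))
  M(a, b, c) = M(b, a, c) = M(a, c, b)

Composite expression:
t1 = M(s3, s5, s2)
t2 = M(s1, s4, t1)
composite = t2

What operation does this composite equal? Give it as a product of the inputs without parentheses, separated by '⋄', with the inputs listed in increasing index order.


Reordering under M is free, so list the s-inputs canonically.
M(s3, s5, s2) linearizes to s3 ⋄ s5 ⋄ s2
M(s1, s4, M(s3, s5, s2)) linearizes to s1 ⋄ s4 ⋄ s3 ⋄ s5 ⋄ s2
the factors in increasing index order: s1 ⋄ s2 ⋄ s3 ⋄ s4 ⋄ s5

s1 ⋄ s2 ⋄ s3 ⋄ s4 ⋄ s5


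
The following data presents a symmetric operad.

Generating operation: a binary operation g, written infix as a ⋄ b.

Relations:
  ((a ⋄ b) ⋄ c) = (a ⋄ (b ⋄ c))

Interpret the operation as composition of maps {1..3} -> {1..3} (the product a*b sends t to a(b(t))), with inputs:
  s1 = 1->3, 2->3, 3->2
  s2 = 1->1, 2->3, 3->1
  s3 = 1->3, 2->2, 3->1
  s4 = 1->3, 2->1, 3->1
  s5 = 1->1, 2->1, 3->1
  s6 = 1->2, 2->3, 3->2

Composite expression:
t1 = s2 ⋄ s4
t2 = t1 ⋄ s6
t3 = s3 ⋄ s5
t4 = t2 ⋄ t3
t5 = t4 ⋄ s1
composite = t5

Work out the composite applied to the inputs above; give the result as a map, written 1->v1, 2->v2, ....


(s2 ⋄ s4) = 1->1, 2->1, 3->1
((s2 ⋄ s4) ⋄ s6) = 1->1, 2->1, 3->1
(s3 ⋄ s5) = 1->3, 2->3, 3->3
(((s2 ⋄ s4) ⋄ s6) ⋄ (s3 ⋄ s5)) = 1->1, 2->1, 3->1
((((s2 ⋄ s4) ⋄ s6) ⋄ (s3 ⋄ s5)) ⋄ s1) = 1->1, 2->1, 3->1

1->1, 2->1, 3->1


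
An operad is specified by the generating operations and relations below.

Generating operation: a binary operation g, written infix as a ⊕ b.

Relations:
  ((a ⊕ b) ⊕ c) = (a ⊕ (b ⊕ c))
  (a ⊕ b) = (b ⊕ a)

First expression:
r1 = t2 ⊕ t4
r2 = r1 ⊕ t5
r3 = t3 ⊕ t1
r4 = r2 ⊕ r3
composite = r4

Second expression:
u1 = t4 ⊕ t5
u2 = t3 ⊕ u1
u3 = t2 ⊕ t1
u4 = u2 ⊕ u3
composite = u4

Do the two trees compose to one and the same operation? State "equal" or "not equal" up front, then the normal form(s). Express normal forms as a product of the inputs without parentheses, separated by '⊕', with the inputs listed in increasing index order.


equal — both sides give t1 ⊕ t2 ⊕ t3 ⊕ t4 ⊕ t5


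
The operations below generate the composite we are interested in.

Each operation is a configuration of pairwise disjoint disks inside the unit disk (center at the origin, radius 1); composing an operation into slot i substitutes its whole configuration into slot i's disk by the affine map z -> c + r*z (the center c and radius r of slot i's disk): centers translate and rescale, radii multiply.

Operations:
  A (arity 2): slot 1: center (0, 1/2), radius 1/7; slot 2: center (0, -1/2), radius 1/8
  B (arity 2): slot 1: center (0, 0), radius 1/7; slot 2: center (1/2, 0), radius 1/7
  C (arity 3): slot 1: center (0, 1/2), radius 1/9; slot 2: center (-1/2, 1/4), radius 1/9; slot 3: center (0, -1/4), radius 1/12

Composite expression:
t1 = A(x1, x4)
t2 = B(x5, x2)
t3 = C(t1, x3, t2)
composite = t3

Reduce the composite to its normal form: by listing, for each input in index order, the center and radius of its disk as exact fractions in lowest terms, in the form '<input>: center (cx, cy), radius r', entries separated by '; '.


Affine substitution under C: radii multiply and x-centers shift.
input x1: applying the 2 nested substitutions gives center (0, 5/9), radius 1/63
input x4: applying the 2 nested substitutions gives center (0, 4/9), radius 1/72
input x3: applying the 1 nested substitution gives center (-1/2, 1/4), radius 1/9
input x5: applying the 2 nested substitutions gives center (0, -1/4), radius 1/84
input x2: applying the 2 nested substitutions gives center (1/24, -1/4), radius 1/84

x1: center (0, 5/9), radius 1/63; x2: center (1/24, -1/4), radius 1/84; x3: center (-1/2, 1/4), radius 1/9; x4: center (0, 4/9), radius 1/72; x5: center (0, -1/4), radius 1/84


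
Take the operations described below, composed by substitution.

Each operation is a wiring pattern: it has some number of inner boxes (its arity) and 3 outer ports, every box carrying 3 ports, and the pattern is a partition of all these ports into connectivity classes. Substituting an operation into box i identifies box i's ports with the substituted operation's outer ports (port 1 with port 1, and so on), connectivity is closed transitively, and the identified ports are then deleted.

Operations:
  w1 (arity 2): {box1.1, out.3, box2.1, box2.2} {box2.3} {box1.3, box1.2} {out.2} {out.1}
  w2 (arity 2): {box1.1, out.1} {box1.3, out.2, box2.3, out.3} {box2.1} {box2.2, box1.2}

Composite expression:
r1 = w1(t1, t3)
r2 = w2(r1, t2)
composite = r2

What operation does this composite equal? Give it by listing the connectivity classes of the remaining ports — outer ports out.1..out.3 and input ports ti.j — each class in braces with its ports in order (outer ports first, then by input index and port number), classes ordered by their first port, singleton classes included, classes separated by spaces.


{out.1} {out.2, out.3, t1.1, t2.3, t3.1, t3.2} {t1.2, t1.3} {t2.1} {t2.2} {t3.3}

Reachability decides: close wires over w2-identified ports.
through w1, on inputs (t1, t3): {out.1} {out.2} {out.3, t1.1, t3.1, t3.2} {t1.2, t1.3} {t3.3} (out.j = stage outer ports)
through w2, on inputs (t1, t3, t2): {out.1} {out.2, out.3, t1.1, t2.3, t3.1, t3.2} {t1.2, t1.3} {t2.1} {t2.2} {t3.3} (out.j = stage outer ports)


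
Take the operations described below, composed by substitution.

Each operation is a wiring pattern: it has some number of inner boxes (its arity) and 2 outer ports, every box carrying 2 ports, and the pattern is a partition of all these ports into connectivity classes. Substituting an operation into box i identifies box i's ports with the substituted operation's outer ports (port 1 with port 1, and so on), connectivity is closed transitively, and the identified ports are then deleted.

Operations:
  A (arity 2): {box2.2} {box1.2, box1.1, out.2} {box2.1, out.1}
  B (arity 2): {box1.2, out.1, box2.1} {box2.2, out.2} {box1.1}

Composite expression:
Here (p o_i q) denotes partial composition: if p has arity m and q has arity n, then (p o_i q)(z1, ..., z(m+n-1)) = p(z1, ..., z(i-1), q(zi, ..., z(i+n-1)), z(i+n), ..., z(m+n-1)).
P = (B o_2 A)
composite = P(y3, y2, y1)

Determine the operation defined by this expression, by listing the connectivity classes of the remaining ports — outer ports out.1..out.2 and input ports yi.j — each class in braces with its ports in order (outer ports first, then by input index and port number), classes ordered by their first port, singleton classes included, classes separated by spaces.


{out.1, y1.1, y3.2} {out.2, y2.1, y2.2} {y1.2} {y3.1}


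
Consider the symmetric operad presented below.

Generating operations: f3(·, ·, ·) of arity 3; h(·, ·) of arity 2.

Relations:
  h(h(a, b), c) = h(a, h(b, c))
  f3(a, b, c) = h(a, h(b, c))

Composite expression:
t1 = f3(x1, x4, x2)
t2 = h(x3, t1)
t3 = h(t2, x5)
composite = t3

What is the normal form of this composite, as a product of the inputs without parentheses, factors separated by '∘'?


The h-tree's shape is irrelevant; the x-reading-order decides.
f3(x1, x4, x2) spells out as x1 ∘ x4 ∘ x2
h(x3, f3(x1, x4, x2)) spells out as x3 ∘ x1 ∘ x4 ∘ x2
h(h(x3, f3(x1, x4, x2)), x5) spells out as x3 ∘ x1 ∘ x4 ∘ x2 ∘ x5

x3 ∘ x1 ∘ x4 ∘ x2 ∘ x5


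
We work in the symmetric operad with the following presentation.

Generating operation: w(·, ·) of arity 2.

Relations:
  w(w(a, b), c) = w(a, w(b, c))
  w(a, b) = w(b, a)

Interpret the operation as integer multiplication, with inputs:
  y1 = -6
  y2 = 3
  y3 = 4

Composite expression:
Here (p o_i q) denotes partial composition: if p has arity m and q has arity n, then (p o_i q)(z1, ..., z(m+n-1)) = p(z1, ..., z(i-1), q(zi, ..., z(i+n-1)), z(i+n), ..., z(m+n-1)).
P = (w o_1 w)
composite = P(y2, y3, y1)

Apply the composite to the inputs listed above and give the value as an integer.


-72


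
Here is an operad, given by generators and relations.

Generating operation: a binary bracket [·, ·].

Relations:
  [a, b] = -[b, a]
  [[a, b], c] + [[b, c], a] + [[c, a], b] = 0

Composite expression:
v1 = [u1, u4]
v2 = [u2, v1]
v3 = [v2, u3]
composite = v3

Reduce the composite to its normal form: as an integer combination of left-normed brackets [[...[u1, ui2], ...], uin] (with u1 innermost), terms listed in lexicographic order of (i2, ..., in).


-[[[u1, u4], u2], u3]


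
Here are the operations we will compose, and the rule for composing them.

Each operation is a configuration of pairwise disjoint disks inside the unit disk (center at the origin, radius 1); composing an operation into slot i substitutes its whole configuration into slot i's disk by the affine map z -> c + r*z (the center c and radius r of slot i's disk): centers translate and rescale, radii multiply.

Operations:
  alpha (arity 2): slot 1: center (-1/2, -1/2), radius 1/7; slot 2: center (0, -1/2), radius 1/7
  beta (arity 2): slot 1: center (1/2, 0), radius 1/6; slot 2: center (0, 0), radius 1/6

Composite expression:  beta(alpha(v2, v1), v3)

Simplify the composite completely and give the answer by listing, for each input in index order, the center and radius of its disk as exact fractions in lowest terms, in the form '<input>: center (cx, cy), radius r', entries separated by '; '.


v1: center (1/2, -1/12), radius 1/42; v2: center (5/12, -1/12), radius 1/42; v3: center (0, 0), radius 1/6

Each v-disk chains the slot maps above it in beta; radii multiply.
tracing v2 down its 2-map path: center (5/12, -1/12), radius 1/42
tracing v1 down its 2-map path: center (1/2, -1/12), radius 1/42
tracing v3 down its 1-map path: center (0, 0), radius 1/6


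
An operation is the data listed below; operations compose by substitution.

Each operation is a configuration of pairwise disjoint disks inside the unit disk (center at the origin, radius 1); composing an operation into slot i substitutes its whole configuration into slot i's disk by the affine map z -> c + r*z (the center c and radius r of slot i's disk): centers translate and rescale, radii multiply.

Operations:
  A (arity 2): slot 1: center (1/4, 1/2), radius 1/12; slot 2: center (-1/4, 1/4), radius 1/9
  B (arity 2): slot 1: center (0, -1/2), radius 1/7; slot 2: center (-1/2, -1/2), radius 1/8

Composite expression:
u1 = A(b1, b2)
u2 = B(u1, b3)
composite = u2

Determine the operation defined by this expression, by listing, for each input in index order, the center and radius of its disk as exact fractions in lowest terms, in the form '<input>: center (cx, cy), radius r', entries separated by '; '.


Nesting under B composes maps z -> c + r*z down each b-path.
input b1: composing its 2 substitution steps yields center (1/28, -3/7), radius 1/84
input b2: composing its 2 substitution steps yields center (-1/28, -13/28), radius 1/63
input b3: composing its 1 substitution step yields center (-1/2, -1/2), radius 1/8

b1: center (1/28, -3/7), radius 1/84; b2: center (-1/28, -13/28), radius 1/63; b3: center (-1/2, -1/2), radius 1/8


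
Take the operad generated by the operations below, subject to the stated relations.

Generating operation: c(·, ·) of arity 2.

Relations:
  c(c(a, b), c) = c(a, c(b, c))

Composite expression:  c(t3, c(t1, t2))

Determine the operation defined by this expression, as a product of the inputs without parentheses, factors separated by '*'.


t3 * t1 * t2

Key point: c is associative — brackets drop, the t-order remains.
c(t1, t2) flattens to t1 * t2
c(t3, c(t1, t2)) flattens to t3 * t1 * t2


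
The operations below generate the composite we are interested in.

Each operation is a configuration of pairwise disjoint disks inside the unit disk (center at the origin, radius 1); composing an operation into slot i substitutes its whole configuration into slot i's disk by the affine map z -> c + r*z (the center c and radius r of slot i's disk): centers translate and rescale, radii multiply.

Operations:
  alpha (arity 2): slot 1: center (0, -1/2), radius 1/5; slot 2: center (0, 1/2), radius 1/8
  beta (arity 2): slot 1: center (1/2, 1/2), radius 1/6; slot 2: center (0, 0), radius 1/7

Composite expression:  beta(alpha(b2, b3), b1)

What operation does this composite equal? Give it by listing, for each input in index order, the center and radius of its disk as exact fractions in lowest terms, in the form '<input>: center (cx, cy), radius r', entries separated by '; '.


Nesting under beta composes maps z -> c + r*z down each b-path.
for b2, the 2-step affine chain lands on center (1/2, 5/12), radius 1/30
for b3, the 2-step affine chain lands on center (1/2, 7/12), radius 1/48
for b1, the 1-step affine chain lands on center (0, 0), radius 1/7

b1: center (0, 0), radius 1/7; b2: center (1/2, 5/12), radius 1/30; b3: center (1/2, 7/12), radius 1/48


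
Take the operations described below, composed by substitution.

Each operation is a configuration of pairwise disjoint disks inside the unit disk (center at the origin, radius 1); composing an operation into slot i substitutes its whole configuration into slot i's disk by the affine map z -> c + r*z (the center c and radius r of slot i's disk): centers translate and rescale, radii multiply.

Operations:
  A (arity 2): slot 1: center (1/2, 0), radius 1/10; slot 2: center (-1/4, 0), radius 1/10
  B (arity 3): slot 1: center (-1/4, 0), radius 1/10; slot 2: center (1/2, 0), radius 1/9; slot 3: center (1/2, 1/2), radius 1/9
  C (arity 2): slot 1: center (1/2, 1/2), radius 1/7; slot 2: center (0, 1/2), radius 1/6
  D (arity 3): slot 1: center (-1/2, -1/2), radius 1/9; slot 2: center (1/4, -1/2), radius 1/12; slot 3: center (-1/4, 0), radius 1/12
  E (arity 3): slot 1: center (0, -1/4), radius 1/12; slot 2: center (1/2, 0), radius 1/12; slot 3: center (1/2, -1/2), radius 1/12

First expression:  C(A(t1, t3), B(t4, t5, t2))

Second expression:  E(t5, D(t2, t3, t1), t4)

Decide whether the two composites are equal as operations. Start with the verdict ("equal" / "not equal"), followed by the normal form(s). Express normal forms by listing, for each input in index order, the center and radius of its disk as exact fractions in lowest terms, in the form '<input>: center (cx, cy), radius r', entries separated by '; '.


not equal; first: t1: center (4/7, 1/2), radius 1/70; t2: center (1/12, 7/12), radius 1/54; t3: center (13/28, 1/2), radius 1/70; t4: center (-1/24, 1/2), radius 1/60; t5: center (1/12, 1/2), radius 1/54; second: t1: center (23/48, 0), radius 1/144; t2: center (11/24, -1/24), radius 1/108; t3: center (25/48, -1/24), radius 1/144; t4: center (1/2, -1/2), radius 1/12; t5: center (0, -1/4), radius 1/12
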